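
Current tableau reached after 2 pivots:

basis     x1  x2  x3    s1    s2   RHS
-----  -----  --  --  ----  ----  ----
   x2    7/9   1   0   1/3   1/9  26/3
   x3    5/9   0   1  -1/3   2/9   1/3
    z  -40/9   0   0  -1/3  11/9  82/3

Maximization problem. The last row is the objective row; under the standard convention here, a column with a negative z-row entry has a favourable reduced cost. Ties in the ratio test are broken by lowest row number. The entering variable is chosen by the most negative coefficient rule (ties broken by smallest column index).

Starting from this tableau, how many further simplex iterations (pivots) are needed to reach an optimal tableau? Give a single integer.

pivot: x1 in, x3 out → z = 30
pivot: s1 in, x2 out → z = 243/4
No improving column remains; optimal.

2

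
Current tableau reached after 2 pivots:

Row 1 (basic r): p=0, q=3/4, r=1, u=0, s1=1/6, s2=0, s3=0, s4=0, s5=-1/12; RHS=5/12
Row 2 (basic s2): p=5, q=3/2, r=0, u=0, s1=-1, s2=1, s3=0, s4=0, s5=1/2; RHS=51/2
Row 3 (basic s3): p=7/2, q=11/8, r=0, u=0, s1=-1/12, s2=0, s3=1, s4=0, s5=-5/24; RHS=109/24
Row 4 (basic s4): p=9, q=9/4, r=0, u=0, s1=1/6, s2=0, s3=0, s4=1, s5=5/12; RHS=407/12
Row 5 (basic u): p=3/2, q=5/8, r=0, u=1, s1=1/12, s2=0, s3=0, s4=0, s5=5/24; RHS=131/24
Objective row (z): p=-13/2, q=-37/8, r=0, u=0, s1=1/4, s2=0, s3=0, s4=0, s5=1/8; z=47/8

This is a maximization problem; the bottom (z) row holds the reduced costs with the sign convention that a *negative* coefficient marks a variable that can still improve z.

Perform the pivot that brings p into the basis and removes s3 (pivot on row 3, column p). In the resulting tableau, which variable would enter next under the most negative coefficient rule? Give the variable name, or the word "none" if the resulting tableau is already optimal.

q

Pivot element 7/2. New z-row = old z-row − (-13/2)·(row 3/(7/2)).
Updated z-row coefficients: p: 0, q: -29/14, r: 0, u: 0, s1: 2/21, s2: 0, s3: 13/7, s4: 0, s5: -11/42.
The most negative is -29/14 in column q, so q would enter next.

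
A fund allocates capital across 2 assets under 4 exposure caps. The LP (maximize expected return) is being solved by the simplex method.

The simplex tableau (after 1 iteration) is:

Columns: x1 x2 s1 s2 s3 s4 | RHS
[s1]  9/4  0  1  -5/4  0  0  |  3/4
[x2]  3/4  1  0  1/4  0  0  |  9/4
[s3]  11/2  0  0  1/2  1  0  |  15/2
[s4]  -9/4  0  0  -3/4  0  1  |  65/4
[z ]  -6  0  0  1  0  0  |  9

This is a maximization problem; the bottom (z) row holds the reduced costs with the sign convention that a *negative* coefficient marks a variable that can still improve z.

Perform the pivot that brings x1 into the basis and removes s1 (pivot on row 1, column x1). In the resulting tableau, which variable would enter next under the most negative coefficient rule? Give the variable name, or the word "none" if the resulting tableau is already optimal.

Pivot element 9/4. New z-row = old z-row − (-6)·(row 1/(9/4)).
Updated z-row coefficients: x1: 0, x2: 0, s1: 8/3, s2: -7/3, s3: 0, s4: 0.
The most negative is -7/3 in column s2, so s2 would enter next.

s2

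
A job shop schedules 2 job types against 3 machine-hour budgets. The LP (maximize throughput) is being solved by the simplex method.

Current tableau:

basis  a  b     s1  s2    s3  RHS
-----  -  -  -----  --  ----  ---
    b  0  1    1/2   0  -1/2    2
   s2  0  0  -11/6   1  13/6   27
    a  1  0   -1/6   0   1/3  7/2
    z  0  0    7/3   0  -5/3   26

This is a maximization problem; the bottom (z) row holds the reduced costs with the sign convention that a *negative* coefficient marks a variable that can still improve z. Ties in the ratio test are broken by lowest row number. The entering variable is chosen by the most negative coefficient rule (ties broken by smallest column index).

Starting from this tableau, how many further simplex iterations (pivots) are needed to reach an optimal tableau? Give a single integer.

1

pivot: s3 in, a out → z = 87/2
No improving column remains; optimal.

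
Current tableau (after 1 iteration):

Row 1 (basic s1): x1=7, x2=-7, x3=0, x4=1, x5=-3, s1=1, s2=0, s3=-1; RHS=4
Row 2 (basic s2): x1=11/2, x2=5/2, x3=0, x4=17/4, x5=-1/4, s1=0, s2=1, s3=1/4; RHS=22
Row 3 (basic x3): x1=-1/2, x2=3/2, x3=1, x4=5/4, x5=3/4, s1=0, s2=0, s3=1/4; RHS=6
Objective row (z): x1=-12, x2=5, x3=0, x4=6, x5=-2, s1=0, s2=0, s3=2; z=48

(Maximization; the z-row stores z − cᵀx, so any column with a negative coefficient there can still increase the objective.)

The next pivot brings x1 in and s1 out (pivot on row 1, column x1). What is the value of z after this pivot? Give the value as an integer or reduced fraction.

384/7

Minimum ratio for x1: 4/7 = 4/7.
z changes by −(z-row coeff of x1)·ratio = −(-12)·(4/7) = 48/7.
New z = 48 + (48/7) = 384/7.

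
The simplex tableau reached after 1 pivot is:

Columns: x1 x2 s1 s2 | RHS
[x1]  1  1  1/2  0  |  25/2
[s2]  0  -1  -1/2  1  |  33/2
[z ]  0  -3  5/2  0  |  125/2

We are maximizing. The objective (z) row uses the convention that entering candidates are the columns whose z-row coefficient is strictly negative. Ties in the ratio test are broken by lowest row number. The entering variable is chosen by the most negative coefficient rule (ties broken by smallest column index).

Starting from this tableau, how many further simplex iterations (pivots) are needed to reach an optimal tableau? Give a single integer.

1

pivot: x2 in, x1 out → z = 100
No improving column remains; optimal.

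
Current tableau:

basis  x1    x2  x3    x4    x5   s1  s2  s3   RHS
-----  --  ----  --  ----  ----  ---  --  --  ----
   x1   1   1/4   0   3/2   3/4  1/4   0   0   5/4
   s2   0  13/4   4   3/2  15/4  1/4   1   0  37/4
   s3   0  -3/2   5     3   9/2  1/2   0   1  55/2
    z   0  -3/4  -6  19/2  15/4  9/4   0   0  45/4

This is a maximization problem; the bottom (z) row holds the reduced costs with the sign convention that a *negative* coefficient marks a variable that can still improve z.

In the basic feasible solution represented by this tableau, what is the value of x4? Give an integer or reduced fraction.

0

x4 is nonbasic (not in the basis column), so its value in the current BFS is 0.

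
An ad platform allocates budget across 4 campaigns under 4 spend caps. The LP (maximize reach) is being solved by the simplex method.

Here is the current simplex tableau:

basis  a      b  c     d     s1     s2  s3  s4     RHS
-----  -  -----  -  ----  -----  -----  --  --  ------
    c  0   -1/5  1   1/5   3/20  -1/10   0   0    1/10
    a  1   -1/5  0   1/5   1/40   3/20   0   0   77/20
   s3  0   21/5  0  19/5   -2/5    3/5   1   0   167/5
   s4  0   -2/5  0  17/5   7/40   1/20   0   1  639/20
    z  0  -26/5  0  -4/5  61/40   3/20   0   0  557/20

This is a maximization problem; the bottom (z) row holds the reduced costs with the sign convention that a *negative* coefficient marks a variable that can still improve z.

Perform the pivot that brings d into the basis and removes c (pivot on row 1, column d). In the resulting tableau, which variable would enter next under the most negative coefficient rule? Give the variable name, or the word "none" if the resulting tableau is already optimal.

b

Pivot element 1/5. New z-row = old z-row − (-4/5)·(row 1/(1/5)).
Updated z-row coefficients: a: 0, b: -6, c: 4, d: 0, s1: 17/8, s2: -1/4, s3: 0, s4: 0.
The most negative is -6 in column b, so b would enter next.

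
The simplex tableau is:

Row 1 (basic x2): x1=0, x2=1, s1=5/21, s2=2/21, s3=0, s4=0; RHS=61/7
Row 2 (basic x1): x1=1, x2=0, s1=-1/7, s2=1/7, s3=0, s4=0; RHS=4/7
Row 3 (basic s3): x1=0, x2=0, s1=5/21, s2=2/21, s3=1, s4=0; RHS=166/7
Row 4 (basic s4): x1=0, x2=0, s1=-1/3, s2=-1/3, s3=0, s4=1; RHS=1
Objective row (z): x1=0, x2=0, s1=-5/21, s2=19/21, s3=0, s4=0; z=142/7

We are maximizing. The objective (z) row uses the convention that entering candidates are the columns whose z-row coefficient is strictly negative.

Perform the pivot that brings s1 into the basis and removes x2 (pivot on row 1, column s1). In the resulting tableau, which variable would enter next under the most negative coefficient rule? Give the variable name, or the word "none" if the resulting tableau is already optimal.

Pivot element 5/21. New z-row = old z-row − (-5/21)·(row 1/(5/21)).
Updated z-row coefficients: x1: 0, x2: 1, s1: 0, s2: 1, s3: 0, s4: 0.
No coefficient is strictly negative; the tableau after this pivot is optimal.

none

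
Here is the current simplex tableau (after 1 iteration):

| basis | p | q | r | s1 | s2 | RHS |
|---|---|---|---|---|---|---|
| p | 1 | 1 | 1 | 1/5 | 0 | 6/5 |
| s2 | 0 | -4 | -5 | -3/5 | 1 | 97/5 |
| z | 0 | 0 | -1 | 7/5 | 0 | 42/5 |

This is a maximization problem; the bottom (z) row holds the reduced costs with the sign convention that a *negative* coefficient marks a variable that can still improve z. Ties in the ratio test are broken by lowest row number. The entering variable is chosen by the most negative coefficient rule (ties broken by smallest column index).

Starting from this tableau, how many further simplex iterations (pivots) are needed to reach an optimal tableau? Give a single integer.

1

pivot: r in, p out → z = 48/5
No improving column remains; optimal.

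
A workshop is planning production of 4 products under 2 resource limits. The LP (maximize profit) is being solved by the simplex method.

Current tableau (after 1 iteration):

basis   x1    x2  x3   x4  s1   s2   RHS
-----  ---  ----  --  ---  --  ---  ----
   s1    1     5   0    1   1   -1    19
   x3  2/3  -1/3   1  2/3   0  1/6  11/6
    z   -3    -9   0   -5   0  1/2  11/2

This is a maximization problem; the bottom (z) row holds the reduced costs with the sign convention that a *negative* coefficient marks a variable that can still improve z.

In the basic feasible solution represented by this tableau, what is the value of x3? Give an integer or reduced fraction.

x3 is basic (row 2); its value is the RHS of that row: 11/6.

11/6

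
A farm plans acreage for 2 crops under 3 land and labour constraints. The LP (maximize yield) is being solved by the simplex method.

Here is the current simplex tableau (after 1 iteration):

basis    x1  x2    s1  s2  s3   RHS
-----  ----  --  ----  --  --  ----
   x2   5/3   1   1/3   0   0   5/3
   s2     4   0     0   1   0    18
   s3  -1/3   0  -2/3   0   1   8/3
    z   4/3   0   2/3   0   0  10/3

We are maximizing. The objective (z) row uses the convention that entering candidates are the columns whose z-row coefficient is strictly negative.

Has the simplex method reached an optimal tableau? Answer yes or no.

No objective-row coefficient is strictly negative, so no entering variable exists; the tableau is optimal.

yes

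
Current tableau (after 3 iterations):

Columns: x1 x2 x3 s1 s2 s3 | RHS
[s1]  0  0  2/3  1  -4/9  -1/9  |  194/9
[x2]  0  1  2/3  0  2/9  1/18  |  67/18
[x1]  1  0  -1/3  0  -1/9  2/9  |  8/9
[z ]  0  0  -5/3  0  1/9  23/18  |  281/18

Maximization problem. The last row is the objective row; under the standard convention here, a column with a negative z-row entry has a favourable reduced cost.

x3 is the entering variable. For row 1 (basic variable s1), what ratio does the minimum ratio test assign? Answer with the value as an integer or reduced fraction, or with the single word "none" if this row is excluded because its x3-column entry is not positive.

97/3

Ratio = RHS / (x3 entry) = (194/9) / (2/3) = 97/3.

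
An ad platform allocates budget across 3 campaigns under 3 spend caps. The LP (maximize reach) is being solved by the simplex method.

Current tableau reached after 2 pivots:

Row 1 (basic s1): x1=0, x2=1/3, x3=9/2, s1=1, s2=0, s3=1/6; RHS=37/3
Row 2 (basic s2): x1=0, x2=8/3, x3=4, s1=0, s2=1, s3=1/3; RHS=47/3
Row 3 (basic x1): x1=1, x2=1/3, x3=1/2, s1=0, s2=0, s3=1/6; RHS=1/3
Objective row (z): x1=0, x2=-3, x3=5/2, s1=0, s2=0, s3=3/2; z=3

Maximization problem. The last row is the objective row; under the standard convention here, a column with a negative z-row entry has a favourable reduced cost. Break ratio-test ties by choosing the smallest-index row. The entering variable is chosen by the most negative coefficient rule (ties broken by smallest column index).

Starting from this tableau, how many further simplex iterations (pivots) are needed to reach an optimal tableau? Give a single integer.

pivot: x2 in, x1 out → z = 6
No improving column remains; optimal.

1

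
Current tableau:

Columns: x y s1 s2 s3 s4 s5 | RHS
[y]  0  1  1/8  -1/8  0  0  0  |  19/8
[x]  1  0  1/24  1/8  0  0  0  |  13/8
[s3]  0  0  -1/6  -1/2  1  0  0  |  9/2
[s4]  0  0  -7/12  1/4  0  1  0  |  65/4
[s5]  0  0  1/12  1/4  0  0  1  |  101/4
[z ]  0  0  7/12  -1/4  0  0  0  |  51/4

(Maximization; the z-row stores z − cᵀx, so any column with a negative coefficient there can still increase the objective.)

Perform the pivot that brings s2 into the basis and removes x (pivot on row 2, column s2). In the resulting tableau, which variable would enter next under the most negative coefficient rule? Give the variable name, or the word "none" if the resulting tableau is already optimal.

Pivot element 1/8. New z-row = old z-row − (-1/4)·(row 2/(1/8)).
Updated z-row coefficients: x: 2, y: 0, s1: 2/3, s2: 0, s3: 0, s4: 0, s5: 0.
No coefficient is strictly negative; the tableau after this pivot is optimal.

none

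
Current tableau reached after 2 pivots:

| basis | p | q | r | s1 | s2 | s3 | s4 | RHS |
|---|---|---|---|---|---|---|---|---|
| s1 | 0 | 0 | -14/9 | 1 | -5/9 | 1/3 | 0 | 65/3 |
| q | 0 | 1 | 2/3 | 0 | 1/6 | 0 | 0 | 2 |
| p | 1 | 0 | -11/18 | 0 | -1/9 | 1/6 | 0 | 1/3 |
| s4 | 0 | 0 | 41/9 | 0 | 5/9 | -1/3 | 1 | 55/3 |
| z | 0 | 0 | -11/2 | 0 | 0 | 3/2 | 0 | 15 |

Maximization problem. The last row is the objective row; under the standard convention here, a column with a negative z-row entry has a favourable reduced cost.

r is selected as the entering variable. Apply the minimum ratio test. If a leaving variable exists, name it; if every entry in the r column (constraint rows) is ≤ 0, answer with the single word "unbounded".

Ratios: row 1 (s1): entry -14/9 ≤ 0, skip; row 2 (q): 2/(2/3) = 3; row 3 (p): entry -11/18 ≤ 0, skip; row 4 (s4): (55/3)/(41/9) = 165/41.
Minimum ratio is in the q row, so q leaves.

q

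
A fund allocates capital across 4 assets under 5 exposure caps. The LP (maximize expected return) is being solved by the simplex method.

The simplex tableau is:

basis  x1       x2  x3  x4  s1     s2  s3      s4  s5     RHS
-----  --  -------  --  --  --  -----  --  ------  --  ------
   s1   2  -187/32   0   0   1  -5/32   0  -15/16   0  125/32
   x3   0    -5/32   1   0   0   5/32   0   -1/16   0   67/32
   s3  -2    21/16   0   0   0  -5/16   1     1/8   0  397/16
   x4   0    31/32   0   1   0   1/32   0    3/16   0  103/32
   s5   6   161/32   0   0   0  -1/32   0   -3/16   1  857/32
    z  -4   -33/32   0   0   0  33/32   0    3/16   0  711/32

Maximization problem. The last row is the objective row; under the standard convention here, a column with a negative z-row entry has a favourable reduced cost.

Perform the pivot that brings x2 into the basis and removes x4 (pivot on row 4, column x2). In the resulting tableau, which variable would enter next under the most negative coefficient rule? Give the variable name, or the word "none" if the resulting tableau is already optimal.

x1

Pivot element 31/32. New z-row = old z-row − (-33/32)·(row 4/(31/32)).
Updated z-row coefficients: x1: -4, x2: 0, x3: 0, x4: 33/31, s1: 0, s2: 33/31, s3: 0, s4: 12/31, s5: 0.
The most negative is -4 in column x1, so x1 would enter next.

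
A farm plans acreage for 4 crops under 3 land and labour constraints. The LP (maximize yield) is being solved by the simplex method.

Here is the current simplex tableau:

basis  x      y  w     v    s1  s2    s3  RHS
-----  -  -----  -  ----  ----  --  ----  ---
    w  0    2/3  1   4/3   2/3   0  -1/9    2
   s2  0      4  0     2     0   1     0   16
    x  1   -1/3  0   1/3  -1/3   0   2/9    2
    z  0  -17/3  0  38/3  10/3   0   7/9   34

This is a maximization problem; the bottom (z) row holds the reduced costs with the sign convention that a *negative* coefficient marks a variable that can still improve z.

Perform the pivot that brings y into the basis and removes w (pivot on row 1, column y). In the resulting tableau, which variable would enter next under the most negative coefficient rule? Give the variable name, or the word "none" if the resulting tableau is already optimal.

Pivot element 2/3. New z-row = old z-row − (-17/3)·(row 1/(2/3)).
Updated z-row coefficients: x: 0, y: 0, w: 17/2, v: 24, s1: 9, s2: 0, s3: -1/6.
The most negative is -1/6 in column s3, so s3 would enter next.

s3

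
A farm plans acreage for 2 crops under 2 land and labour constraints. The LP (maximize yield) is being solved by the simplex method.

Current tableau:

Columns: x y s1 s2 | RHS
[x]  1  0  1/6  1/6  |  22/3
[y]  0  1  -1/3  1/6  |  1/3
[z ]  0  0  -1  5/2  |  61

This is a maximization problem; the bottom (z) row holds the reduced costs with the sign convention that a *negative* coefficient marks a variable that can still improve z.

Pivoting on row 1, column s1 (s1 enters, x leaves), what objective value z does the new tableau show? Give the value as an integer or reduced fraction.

105

Minimum ratio for s1: (22/3)/(1/6) = 44.
z changes by −(z-row coeff of s1)·ratio = −(-1)·44 = 44.
New z = 61 + 44 = 105.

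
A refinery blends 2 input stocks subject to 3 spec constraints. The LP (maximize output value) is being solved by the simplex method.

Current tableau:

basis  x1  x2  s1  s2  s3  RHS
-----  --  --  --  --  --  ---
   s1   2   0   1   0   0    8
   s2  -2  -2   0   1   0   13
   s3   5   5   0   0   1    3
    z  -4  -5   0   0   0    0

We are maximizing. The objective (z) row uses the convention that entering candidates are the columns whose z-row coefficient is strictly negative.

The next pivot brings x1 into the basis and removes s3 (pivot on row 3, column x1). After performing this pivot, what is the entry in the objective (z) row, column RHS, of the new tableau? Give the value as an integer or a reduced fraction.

12/5

Pivot element is row 3, column x1: 5.
Normalize row 3: new (row 3, RHS) = 3/5 = 3/5.
z-row ← z-row − (-4)·(new row 3): 0 − (-4)·(3/5) = 12/5.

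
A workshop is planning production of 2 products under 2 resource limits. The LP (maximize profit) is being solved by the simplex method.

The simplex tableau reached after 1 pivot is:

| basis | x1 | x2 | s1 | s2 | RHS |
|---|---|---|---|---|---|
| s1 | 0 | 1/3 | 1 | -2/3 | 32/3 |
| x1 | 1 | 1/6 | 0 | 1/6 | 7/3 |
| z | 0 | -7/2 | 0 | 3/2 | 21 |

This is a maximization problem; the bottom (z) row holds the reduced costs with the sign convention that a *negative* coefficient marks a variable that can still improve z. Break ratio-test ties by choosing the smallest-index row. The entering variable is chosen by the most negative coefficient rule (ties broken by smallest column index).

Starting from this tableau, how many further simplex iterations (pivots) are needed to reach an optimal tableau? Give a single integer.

1

pivot: x2 in, x1 out → z = 70
No improving column remains; optimal.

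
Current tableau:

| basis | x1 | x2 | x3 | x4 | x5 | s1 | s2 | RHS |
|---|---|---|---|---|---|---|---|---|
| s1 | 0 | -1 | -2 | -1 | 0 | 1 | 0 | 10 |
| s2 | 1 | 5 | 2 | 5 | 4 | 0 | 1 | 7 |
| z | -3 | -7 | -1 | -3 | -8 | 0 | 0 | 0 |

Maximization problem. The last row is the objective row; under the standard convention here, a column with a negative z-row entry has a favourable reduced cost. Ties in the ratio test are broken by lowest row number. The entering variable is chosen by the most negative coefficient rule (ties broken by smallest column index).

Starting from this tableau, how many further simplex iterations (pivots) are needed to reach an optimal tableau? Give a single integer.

pivot: x5 in, s2 out → z = 14
pivot: x1 in, x5 out → z = 21
No improving column remains; optimal.

2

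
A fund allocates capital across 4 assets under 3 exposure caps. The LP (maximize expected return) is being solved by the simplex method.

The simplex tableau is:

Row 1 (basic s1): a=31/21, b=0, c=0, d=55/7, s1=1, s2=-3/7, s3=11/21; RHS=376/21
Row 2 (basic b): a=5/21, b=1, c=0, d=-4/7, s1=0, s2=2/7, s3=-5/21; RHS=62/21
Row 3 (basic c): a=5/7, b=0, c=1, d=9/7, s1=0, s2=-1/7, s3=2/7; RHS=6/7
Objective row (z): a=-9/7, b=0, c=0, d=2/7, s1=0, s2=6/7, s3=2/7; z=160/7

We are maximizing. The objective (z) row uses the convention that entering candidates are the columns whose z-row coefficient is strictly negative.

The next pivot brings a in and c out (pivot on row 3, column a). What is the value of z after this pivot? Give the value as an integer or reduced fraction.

122/5

Minimum ratio for a: (6/7)/(5/7) = 6/5.
z changes by −(z-row coeff of a)·ratio = −(-9/7)·(6/5) = 54/35.
New z = 160/7 + (54/35) = 122/5.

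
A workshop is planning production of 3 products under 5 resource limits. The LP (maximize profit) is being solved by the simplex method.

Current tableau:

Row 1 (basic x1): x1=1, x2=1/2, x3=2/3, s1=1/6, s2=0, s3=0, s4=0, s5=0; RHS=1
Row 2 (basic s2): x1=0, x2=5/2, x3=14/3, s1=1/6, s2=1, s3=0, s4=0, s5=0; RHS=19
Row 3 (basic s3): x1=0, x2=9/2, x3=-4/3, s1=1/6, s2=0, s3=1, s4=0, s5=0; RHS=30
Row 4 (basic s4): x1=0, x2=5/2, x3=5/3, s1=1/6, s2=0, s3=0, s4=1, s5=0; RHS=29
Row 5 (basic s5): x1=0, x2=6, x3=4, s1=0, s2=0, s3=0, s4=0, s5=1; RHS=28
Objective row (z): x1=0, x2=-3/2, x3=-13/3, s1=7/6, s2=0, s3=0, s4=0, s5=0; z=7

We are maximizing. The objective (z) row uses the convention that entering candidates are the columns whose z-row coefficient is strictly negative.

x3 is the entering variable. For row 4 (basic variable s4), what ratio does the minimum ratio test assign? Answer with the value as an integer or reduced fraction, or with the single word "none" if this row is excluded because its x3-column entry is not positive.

87/5

Ratio = RHS / (x3 entry) = 29 / (5/3) = 87/5.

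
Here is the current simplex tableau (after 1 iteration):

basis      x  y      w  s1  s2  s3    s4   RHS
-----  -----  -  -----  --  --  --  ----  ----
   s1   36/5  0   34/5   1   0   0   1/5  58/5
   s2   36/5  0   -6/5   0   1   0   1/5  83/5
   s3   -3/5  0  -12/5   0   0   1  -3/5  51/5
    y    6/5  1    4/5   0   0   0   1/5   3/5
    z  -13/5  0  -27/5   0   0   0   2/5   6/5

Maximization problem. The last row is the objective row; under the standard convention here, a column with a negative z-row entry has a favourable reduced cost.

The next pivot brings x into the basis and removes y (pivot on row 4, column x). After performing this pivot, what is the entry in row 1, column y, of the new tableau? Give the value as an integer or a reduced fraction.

Pivot element is row 4, column x: 6/5.
Normalize row 4: new (row 4, y) = 1/(6/5) = 5/6.
row 1 ← row 1 − (36/5)·(new row 4): 0 − (36/5)·(5/6) = -6.

-6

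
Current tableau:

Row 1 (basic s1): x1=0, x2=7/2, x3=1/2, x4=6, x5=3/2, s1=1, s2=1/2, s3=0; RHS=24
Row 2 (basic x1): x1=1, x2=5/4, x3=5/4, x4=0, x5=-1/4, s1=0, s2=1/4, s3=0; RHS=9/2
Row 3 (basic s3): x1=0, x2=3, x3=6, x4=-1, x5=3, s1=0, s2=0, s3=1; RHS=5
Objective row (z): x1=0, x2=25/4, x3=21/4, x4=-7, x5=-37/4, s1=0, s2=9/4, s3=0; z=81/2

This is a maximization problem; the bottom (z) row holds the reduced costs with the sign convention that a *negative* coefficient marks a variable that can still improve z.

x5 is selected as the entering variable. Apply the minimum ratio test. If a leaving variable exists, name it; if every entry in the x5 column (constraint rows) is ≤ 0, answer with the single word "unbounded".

s3

Ratios: row 1 (s1): 24/(3/2) = 16; row 2 (x1): entry -1/4 ≤ 0, skip; row 3 (s3): 5/3 = 5/3.
Minimum ratio is in the s3 row, so s3 leaves.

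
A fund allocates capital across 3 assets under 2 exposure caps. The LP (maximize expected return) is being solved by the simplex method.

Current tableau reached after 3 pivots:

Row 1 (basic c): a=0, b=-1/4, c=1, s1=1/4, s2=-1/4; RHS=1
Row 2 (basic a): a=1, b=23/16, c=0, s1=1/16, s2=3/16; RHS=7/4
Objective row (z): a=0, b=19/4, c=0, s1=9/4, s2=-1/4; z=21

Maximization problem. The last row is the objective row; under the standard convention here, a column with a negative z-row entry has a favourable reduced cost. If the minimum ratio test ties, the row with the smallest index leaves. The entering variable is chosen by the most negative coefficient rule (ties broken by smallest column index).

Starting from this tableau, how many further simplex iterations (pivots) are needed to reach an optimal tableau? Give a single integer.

1

pivot: s2 in, a out → z = 70/3
No improving column remains; optimal.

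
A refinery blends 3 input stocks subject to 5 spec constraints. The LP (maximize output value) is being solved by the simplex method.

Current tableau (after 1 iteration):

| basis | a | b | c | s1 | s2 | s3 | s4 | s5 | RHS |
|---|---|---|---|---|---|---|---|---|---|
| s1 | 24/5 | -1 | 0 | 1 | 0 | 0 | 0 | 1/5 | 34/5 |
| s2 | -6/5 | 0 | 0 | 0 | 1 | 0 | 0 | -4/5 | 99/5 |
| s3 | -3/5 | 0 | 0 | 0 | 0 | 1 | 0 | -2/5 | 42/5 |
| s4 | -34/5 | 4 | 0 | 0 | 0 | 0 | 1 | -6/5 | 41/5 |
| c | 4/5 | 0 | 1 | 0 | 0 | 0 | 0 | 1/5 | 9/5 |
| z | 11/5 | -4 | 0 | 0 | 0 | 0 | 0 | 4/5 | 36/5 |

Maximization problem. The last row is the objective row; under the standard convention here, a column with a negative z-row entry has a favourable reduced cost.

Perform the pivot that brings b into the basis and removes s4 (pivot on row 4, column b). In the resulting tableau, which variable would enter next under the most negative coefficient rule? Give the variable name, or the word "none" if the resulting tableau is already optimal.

Pivot element 4. New z-row = old z-row − (-4)·(row 4/4).
Updated z-row coefficients: a: -23/5, b: 0, c: 0, s1: 0, s2: 0, s3: 0, s4: 1, s5: -2/5.
The most negative is -23/5 in column a, so a would enter next.

a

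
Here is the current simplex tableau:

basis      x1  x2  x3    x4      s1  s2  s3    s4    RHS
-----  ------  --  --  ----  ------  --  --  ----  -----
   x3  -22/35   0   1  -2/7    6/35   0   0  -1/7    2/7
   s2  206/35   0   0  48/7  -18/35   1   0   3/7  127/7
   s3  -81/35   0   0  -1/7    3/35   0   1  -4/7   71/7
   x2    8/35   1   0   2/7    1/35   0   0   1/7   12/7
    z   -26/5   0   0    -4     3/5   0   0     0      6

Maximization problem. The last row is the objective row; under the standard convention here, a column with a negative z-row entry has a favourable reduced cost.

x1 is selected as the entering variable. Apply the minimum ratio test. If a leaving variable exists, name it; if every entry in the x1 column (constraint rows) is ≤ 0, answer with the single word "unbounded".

Ratios: row 1 (x3): entry -22/35 ≤ 0, skip; row 2 (s2): (127/7)/(206/35) = 635/206; row 3 (s3): entry -81/35 ≤ 0, skip; row 4 (x2): (12/7)/(8/35) = 15/2.
Minimum ratio is in the s2 row, so s2 leaves.

s2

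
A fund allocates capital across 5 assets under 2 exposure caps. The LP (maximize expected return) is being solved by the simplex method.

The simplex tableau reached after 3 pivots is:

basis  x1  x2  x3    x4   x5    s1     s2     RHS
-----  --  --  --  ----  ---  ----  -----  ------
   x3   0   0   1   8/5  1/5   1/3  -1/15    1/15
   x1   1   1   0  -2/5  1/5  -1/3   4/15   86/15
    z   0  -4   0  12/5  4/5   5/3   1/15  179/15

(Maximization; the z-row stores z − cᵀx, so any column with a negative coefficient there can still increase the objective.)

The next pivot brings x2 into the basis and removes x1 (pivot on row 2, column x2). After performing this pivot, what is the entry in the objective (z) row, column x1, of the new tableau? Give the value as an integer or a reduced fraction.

4

Pivot element is row 2, column x2: 1.
Normalize row 2: new (row 2, x1) = 1/1 = 1.
z-row ← z-row − (-4)·(new row 2): 0 − (-4)·1 = 4.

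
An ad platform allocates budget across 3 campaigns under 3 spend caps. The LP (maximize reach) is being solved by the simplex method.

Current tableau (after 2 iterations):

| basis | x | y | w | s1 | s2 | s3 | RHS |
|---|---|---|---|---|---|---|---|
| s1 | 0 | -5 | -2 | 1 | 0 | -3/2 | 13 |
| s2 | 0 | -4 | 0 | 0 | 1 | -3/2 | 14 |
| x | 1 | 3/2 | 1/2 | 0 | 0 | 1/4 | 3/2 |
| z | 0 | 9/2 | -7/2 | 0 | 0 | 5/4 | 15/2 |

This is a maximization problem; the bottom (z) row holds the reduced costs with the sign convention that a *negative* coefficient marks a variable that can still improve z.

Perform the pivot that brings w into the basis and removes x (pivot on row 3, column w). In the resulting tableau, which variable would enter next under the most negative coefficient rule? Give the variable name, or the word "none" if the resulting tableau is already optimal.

Pivot element 1/2. New z-row = old z-row − (-7/2)·(row 3/(1/2)).
Updated z-row coefficients: x: 7, y: 15, w: 0, s1: 0, s2: 0, s3: 3.
No coefficient is strictly negative; the tableau after this pivot is optimal.

none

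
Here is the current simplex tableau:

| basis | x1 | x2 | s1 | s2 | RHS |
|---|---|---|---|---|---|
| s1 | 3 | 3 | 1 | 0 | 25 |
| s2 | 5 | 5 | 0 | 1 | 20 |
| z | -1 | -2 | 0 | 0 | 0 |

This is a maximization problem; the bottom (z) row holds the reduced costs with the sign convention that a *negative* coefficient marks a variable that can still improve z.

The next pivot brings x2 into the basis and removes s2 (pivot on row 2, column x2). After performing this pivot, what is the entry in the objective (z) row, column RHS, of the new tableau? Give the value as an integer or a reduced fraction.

Pivot element is row 2, column x2: 5.
Normalize row 2: new (row 2, RHS) = 20/5 = 4.
z-row ← z-row − (-2)·(new row 2): 0 − (-2)·4 = 8.

8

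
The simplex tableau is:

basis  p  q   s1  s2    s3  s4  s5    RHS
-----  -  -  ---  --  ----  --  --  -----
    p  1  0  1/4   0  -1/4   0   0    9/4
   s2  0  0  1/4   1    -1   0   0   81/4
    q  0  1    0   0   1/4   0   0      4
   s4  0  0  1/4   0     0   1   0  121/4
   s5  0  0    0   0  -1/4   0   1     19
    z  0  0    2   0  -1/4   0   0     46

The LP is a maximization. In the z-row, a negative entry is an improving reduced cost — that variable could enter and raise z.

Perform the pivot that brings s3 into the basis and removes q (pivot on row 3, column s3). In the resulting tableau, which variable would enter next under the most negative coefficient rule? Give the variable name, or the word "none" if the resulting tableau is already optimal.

none

Pivot element 1/4. New z-row = old z-row − (-1/4)·(row 3/(1/4)).
Updated z-row coefficients: p: 0, q: 1, s1: 2, s2: 0, s3: 0, s4: 0, s5: 0.
No coefficient is strictly negative; the tableau after this pivot is optimal.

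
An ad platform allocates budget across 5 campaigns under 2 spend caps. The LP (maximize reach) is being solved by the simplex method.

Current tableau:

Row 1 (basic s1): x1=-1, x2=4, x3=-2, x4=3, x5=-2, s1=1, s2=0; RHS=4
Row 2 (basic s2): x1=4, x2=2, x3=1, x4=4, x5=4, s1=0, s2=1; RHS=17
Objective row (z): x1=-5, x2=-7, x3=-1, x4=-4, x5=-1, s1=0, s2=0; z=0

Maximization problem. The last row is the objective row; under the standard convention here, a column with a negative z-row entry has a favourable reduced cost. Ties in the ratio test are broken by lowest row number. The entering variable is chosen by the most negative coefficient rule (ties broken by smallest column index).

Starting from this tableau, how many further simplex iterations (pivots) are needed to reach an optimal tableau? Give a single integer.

3

pivot: x2 in, s1 out → z = 7
pivot: x1 in, s2 out → z = 59/2
pivot: x3 in, x1 out → z = 163/4
No improving column remains; optimal.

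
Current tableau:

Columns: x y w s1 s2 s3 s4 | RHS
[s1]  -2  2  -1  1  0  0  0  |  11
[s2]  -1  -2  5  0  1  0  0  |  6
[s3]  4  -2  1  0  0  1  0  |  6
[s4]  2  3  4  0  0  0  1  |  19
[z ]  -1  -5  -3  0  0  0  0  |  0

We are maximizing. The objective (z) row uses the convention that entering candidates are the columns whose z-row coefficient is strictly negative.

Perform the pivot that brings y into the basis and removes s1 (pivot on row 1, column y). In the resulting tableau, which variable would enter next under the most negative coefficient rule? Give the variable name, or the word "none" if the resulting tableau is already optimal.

x

Pivot element 2. New z-row = old z-row − (-5)·(row 1/2).
Updated z-row coefficients: x: -6, y: 0, w: -11/2, s1: 5/2, s2: 0, s3: 0, s4: 0.
The most negative is -6 in column x, so x would enter next.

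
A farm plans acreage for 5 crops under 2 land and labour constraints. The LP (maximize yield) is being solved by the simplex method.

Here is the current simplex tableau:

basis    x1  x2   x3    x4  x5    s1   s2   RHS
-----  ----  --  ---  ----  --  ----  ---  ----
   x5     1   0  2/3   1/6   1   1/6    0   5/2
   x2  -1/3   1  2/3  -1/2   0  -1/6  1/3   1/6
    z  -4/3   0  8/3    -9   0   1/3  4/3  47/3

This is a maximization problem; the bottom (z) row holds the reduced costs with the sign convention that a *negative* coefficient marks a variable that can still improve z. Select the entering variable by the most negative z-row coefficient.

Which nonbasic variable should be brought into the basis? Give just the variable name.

x4

Objective-row coefficients: x1: -4/3, x2: 0, x3: 8/3, x4: -9, x5: 0, s1: 1/3, s2: 4/3.
The most negative is -9 in column x4, so x4 enters.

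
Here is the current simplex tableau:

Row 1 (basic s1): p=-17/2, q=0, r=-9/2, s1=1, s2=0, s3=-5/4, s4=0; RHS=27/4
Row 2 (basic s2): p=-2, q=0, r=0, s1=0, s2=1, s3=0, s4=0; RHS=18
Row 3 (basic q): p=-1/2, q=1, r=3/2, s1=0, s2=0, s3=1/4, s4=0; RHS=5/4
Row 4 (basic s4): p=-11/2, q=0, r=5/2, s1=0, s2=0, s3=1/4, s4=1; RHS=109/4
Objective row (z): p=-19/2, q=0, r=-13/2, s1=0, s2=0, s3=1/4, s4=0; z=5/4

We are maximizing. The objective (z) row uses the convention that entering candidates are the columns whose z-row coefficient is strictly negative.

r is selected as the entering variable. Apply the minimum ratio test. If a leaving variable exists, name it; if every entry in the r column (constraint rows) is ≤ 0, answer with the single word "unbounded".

q

Ratios: row 1 (s1): entry -9/2 ≤ 0, skip; row 2 (s2): entry 0 ≤ 0, skip; row 3 (q): (5/4)/(3/2) = 5/6; row 4 (s4): (109/4)/(5/2) = 109/10.
Minimum ratio is in the q row, so q leaves.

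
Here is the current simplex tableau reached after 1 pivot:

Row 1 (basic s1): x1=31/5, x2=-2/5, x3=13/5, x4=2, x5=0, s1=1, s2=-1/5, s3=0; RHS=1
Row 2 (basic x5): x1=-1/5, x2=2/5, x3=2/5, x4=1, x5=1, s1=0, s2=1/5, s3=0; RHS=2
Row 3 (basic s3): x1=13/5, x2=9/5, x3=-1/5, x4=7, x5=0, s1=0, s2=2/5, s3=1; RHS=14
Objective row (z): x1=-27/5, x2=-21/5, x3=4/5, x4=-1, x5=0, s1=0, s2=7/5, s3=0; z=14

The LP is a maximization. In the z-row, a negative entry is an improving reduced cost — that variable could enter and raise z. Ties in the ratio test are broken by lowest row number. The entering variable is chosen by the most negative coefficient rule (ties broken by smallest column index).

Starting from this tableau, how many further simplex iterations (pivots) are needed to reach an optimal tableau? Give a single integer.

pivot: x1 in, s1 out → z = 461/31
pivot: x2 in, x5 out → z = 155/4
No improving column remains; optimal.

2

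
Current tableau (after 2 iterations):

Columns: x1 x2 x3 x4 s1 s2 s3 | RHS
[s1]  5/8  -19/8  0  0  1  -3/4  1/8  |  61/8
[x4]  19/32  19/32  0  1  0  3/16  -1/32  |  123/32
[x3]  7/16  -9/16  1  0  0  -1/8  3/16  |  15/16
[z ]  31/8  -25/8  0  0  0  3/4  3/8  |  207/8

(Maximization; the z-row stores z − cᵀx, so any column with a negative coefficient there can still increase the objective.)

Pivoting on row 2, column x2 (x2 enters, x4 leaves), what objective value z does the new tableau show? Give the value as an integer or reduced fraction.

Minimum ratio for x2: (123/32)/(19/32) = 123/19.
z changes by −(z-row coeff of x2)·ratio = −(-25/8)·(123/19) = 3075/152.
New z = 207/8 + (3075/152) = 876/19.

876/19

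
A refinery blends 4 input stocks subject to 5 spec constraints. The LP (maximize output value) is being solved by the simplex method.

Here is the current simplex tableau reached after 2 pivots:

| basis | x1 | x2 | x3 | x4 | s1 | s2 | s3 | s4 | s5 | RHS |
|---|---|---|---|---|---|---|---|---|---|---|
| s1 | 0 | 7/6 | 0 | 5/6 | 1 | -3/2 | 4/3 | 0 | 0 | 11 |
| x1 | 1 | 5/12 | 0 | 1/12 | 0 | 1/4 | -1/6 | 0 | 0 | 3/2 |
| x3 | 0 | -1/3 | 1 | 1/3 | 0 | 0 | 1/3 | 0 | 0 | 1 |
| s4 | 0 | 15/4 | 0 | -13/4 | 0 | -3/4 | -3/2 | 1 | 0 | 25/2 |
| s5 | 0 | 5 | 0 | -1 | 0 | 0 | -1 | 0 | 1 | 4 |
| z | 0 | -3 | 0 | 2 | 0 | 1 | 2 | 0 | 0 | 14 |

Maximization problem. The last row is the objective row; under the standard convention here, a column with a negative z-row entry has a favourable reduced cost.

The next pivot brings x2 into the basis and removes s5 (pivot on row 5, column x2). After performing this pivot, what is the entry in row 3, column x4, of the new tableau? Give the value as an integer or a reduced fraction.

Pivot element is row 5, column x2: 5.
Normalize row 5: new (row 5, x4) = (-1)/5 = -1/5.
row 3 ← row 3 − (-1/3)·(new row 5): 1/3 − (-1/3)·(-1/5) = 4/15.

4/15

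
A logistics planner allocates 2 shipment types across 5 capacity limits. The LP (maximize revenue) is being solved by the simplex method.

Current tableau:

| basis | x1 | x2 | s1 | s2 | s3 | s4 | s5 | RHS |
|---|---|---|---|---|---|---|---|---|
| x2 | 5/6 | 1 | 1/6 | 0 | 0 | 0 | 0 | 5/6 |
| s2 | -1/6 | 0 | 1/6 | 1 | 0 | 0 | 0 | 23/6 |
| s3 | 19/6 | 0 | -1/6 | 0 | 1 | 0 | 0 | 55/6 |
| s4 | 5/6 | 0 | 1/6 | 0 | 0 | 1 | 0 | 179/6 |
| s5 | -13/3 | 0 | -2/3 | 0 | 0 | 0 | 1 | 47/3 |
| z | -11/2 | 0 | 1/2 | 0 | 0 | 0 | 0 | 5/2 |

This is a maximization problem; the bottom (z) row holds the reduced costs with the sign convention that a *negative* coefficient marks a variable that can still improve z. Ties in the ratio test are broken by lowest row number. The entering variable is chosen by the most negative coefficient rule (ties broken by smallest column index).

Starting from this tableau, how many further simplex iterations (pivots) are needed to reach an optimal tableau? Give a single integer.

1

pivot: x1 in, x2 out → z = 8
No improving column remains; optimal.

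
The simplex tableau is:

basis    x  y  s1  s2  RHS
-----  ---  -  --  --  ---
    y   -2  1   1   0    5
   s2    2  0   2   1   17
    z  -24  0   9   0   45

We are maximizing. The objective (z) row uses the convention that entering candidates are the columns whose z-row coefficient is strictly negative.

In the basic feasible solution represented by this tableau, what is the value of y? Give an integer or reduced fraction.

5

y is basic (row 1); its value is the RHS of that row: 5.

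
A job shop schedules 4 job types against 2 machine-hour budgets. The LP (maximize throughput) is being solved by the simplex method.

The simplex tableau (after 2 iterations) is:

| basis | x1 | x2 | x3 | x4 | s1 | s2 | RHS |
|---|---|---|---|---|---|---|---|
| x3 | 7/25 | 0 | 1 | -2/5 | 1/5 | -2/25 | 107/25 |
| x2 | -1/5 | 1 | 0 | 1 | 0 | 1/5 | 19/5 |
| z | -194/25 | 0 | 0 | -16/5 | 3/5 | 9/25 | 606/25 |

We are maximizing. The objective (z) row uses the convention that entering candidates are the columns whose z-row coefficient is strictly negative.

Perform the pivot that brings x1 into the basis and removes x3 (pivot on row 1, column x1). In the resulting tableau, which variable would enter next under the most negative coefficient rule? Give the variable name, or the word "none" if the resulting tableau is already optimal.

Pivot element 7/25. New z-row = old z-row − (-194/25)·(row 1/(7/25)).
Updated z-row coefficients: x1: 0, x2: 0, x3: 194/7, x4: -100/7, s1: 43/7, s2: -13/7.
The most negative is -100/7 in column x4, so x4 would enter next.

x4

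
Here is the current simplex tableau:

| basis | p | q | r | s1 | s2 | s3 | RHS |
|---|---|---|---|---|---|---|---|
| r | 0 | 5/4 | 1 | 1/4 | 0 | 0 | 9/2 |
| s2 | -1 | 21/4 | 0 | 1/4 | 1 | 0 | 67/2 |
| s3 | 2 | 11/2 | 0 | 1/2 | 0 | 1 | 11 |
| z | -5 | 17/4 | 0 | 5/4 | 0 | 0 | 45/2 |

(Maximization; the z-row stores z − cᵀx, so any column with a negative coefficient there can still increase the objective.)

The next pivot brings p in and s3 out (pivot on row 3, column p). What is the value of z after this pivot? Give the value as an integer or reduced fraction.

50

Minimum ratio for p: 11/2 = 11/2.
z changes by −(z-row coeff of p)·ratio = −(-5)·(11/2) = 55/2.
New z = 45/2 + (55/2) = 50.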